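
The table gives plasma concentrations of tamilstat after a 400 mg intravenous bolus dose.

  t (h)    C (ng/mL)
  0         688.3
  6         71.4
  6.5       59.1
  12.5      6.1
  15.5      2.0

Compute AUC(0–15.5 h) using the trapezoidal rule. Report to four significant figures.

Trapezoidal AUC_0→15.5:
  [0→6]: (688.3+71.4)/2 × 6 = 2279.1
  [6→6.5]: (71.4+59.1)/2 × 0.5 = 32.625
  [6.5→12.5]: (59.1+6.1)/2 × 6 = 195.6
  [12.5→15.5]: (6.1+2.0)/2 × 3 = 12.15
  Sum = 2519.475 ng/mL·h

AUC = 2519 ng/mL·h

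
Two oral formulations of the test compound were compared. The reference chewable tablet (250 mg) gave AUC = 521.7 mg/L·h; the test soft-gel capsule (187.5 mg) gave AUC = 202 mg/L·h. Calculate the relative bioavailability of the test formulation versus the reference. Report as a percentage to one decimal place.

F_rel = (AUC_test/D_test) / (AUC_ref/D_ref)
      = (202/187.5) / (521.7/250)
      = 1.07733 / 2.0868 = 0.5163 = 51.63%

F_rel = 51.6%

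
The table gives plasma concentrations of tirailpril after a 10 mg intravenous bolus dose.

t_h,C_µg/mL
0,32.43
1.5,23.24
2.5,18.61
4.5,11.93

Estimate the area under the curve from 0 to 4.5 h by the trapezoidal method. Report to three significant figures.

AUC = 93.2 µg/mL·h

Trapezoidal AUC_0→4.5:
  [0→1.5]: (32.43+23.24)/2 × 1.5 = 41.7525
  [1.5→2.5]: (23.24+18.61)/2 × 1 = 20.925
  [2.5→4.5]: (18.61+11.93)/2 × 2 = 30.54
  Sum = 93.2175 µg/mL·h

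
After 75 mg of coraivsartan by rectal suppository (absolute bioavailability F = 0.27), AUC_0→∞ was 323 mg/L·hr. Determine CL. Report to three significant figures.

CL = 0.0627 L/hr

CL = F × Dose / AUC_0→∞
   = 0.27 × 75 / 323 = 0.0626935 L/hr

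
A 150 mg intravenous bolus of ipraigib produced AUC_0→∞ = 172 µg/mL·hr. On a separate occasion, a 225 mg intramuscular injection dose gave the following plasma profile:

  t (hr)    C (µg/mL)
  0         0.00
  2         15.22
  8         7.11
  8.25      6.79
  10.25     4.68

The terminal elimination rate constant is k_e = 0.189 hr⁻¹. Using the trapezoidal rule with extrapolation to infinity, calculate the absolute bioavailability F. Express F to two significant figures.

F = 0.47

Trapezoidal AUC_0→10.25 (intramuscular injection):
  [0→2]: (0.00+15.22)/2 × 2 = 15.22
  [2→8]: (15.22+7.11)/2 × 6 = 66.99
  [8→8.25]: (7.11+6.79)/2 × 0.25 = 1.7375
  [8.25→10.25]: (6.79+4.68)/2 × 2 = 11.47
  Sum = 95.4175 µg/mL·hr
Tail: C_last/k_e = 4.68/0.189 = 24.762
AUC_0→∞ (intramuscular injection) = 95.4175 + 24.762 = 120.1795 µg/mL·hr
F = (AUC_ev/D_ev)/(AUC_iv/D_iv) = (120.1795/225)/(172/150) = 0.534131/1.14667 = 0.4658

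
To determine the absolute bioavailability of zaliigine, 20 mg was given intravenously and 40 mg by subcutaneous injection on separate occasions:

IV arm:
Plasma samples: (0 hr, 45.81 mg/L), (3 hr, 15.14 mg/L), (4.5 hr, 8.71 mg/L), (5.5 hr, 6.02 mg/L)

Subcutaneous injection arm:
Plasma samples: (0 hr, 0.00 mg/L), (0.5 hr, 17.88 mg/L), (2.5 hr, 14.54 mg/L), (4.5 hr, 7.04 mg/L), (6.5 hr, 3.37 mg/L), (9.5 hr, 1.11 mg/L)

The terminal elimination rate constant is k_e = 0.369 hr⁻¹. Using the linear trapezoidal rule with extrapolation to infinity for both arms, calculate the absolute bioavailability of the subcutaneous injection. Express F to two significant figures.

Trapezoidal AUC_0→5.5 (IV):
  [0→3]: (45.81+15.14)/2 × 3 = 91.425
  [3→4.5]: (15.14+8.71)/2 × 1.5 = 17.8875
  [4.5→5.5]: (8.71+6.02)/2 × 1 = 7.365
  Sum = 116.6775 mg/L·hr
IV tail: 6.02/0.369 = 16.314; AUC_iv,0→∞ = 116.6775 + 16.314 = 132.9915 mg/L·hr
Trapezoidal AUC_0→9.5 (subcutaneous injection):
  [0→0.5]: (0.00+17.88)/2 × 0.5 = 4.47
  [0.5→2.5]: (17.88+14.54)/2 × 2 = 32.42
  [2.5→4.5]: (14.54+7.04)/2 × 2 = 21.58
  [4.5→6.5]: (7.04+3.37)/2 × 2 = 10.41
  [6.5→9.5]: (3.37+1.11)/2 × 3 = 6.72
  Sum = 75.6 mg/L·hr
subcutaneous injection tail: 1.11/0.369 = 3.008; AUC_ev,0→∞ = 75.6 + 3.008 = 78.608 mg/L·hr
F = (AUC_ev/D_ev)/(AUC_iv/D_iv) = (78.608/40)/(132.9915/20) = 1.9652/6.649575 = 0.2955

F = 0.30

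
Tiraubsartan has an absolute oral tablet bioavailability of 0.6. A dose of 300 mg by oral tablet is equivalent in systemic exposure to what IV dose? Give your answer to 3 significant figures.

Systemic exposure from an extravascular dose = F × D_ev, so the equivalent IV dose is F × D_ev.
D_iv = F × D_ev = 0.6 × 300 = 180 mg

D_iv = 180 mg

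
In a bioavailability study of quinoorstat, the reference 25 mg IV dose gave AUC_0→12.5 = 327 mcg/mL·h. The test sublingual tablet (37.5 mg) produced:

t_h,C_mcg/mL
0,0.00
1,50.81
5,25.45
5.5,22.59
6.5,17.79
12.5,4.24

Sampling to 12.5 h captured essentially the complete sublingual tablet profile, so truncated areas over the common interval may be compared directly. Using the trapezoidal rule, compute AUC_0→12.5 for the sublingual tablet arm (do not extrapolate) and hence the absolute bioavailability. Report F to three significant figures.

Trapezoidal AUC_0→12.5 (sublingual tablet):
  [0→1]: (0.00+50.81)/2 × 1 = 25.405
  [1→5]: (50.81+25.45)/2 × 4 = 152.52
  [5→5.5]: (25.45+22.59)/2 × 0.5 = 12.01
  [5.5→6.5]: (22.59+17.79)/2 × 1 = 20.19
  [6.5→12.5]: (17.79+4.24)/2 × 6 = 66.09
  Sum = 276.215 mcg/mL·h
F = (AUC_ev/D_ev)/(AUC_iv/D_iv) = (276.215/37.5)/(327/25) = 7.36573/13.08 = 0.5631

F = 0.563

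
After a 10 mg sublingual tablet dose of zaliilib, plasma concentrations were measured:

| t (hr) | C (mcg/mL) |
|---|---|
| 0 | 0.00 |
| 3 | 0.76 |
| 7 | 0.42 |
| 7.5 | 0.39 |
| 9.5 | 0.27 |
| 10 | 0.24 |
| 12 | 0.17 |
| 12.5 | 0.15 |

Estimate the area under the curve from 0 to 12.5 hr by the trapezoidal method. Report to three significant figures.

Trapezoidal AUC_0→12.5:
  [0→3]: (0.00+0.76)/2 × 3 = 1.14
  [3→7]: (0.76+0.42)/2 × 4 = 2.36
  [7→7.5]: (0.42+0.39)/2 × 0.5 = 0.2025
  [7.5→9.5]: (0.39+0.27)/2 × 2 = 0.66
  [9.5→10]: (0.27+0.24)/2 × 0.5 = 0.1275
  [10→12]: (0.24+0.17)/2 × 2 = 0.41
  [12→12.5]: (0.17+0.15)/2 × 0.5 = 0.08
  Sum = 4.98 mcg/mL·hr

AUC = 4.98 mcg/mL·hr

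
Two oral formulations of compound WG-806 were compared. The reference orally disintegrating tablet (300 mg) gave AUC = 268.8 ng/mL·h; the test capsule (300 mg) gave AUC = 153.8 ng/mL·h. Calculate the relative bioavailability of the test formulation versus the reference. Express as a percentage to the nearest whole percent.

F_rel = (AUC_test/D_test) / (AUC_ref/D_ref)
      = (153.8/300) / (268.8/300)
      = 0.512667 / 0.896 = 0.5722 = 57.22%

F_rel = 57%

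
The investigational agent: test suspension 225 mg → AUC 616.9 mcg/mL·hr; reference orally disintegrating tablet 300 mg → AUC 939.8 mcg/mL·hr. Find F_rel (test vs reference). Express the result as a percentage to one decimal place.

F_rel = 87.5%

F_rel = (AUC_test/D_test) / (AUC_ref/D_ref)
      = (616.9/225) / (939.8/300)
      = 2.74178 / 3.13267 = 0.8752 = 87.52%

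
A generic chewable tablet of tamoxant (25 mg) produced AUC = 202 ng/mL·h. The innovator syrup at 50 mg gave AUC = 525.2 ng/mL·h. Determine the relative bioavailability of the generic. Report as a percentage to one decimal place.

F_rel = (AUC_test/D_test) / (AUC_ref/D_ref)
      = (202/25) / (525.2/50)
      = 8.08 / 10.504 = 0.7692 = 76.92%

F_rel = 76.9%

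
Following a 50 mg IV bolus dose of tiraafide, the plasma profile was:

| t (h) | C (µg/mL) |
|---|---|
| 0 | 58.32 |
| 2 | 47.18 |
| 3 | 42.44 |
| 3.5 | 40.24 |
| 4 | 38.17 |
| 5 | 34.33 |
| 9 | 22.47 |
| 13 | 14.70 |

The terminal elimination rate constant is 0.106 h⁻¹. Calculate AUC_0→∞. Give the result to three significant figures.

AUC = 553 µg/mL·h

Trapezoidal AUC_0→13:
  [0→2]: (58.32+47.18)/2 × 2 = 105.5
  [2→3]: (47.18+42.44)/2 × 1 = 44.81
  [3→3.5]: (42.44+40.24)/2 × 0.5 = 20.67
  [3.5→4]: (40.24+38.17)/2 × 0.5 = 19.6025
  [4→5]: (38.17+34.33)/2 × 1 = 36.25
  [5→9]: (34.33+22.47)/2 × 4 = 113.6
  [9→13]: (22.47+14.70)/2 × 4 = 74.34
  Sum = 414.7725 µg/mL·h
Extrapolated tail: C_last / k_e = 14.70 / 0.106 = 138.679
AUC_0→∞ = 414.7725 + 138.679 = 553.4515 µg/mL·h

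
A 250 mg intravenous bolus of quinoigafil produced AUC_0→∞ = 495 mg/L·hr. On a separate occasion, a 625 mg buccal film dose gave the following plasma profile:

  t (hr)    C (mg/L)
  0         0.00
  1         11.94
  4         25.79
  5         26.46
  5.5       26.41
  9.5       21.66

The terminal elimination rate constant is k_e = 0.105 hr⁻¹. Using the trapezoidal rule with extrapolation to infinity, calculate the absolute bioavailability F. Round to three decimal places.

Trapezoidal AUC_0→9.5 (buccal film):
  [0→1]: (0.00+11.94)/2 × 1 = 5.97
  [1→4]: (11.94+25.79)/2 × 3 = 56.595
  [4→5]: (25.79+26.46)/2 × 1 = 26.125
  [5→5.5]: (26.46+26.41)/2 × 0.5 = 13.2175
  [5.5→9.5]: (26.41+21.66)/2 × 4 = 96.14
  Sum = 198.0475 mg/L·hr
Tail: C_last/k_e = 21.66/0.105 = 206.286
AUC_0→∞ (buccal film) = 198.0475 + 206.286 = 404.3335 mg/L·hr
F = (AUC_ev/D_ev)/(AUC_iv/D_iv) = (404.3335/625)/(495/250) = 0.6469336/1.98 = 0.3267

F = 0.327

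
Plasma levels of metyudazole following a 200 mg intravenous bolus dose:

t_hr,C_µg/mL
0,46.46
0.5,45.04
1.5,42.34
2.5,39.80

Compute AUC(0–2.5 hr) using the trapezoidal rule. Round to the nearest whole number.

AUC = 108 µg/mL·hr

Trapezoidal AUC_0→2.5:
  [0→0.5]: (46.46+45.04)/2 × 0.5 = 22.875
  [0.5→1.5]: (45.04+42.34)/2 × 1 = 43.69
  [1.5→2.5]: (42.34+39.80)/2 × 1 = 41.07
  Sum = 107.635 µg/mL·hr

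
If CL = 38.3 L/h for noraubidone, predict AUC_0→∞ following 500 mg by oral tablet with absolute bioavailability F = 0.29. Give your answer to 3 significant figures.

AUC_0→∞ = F × Dose / CL
        = 0.29 × 500 / 38.3 = 3.7859 mg/L·h

AUC = 3.79 mg/L·h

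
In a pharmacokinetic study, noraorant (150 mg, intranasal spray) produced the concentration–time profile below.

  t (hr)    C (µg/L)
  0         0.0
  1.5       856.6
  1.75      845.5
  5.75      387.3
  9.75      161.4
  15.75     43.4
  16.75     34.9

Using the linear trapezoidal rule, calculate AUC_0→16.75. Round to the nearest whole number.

AUC = 5072 µg/L·hr

Trapezoidal AUC_0→16.75:
  [0→1.5]: (0.0+856.6)/2 × 1.5 = 642.45
  [1.5→1.75]: (856.6+845.5)/2 × 0.25 = 212.7625
  [1.75→5.75]: (845.5+387.3)/2 × 4 = 2465.6
  [5.75→9.75]: (387.3+161.4)/2 × 4 = 1097.4
  [9.75→15.75]: (161.4+43.4)/2 × 6 = 614.4
  [15.75→16.75]: (43.4+34.9)/2 × 1 = 39.15
  Sum = 5071.7625 µg/L·hr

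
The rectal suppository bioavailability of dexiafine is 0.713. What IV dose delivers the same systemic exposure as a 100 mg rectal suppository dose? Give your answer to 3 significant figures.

Systemic exposure from an extravascular dose = F × D_ev, so the equivalent IV dose is F × D_ev.
D_iv = F × D_ev = 0.713 × 100 = 71.3 mg

D_iv = 71.3 mg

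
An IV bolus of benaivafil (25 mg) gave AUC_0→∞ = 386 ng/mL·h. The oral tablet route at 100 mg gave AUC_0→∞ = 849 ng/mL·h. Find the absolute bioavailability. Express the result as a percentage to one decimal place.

F = (AUC_ev / D_ev) / (AUC_iv / D_iv)
  = (849/100) / (386/25)
  = 8.49 / 15.44 = 0.5499
  = 54.99%

F = 55.0%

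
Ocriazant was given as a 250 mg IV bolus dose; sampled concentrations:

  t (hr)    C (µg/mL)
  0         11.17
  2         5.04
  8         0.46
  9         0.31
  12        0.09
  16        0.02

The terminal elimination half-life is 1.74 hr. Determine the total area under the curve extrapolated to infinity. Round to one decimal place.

Trapezoidal AUC_0→16:
  [0→2]: (11.17+5.04)/2 × 2 = 16.21
  [2→8]: (5.04+0.46)/2 × 6 = 16.5
  [8→9]: (0.46+0.31)/2 × 1 = 0.385
  [9→12]: (0.31+0.09)/2 × 3 = 0.6
  [12→16]: (0.09+0.02)/2 × 4 = 0.22
  Sum = 33.915 µg/mL·hr
k_e = ln2 / t½ = 0.693147 / 1.74 = 0.3984 hr^-1
Extrapolated tail: C_last / k_e = 0.02 / 0.3984 = 0.050
AUC_0→∞ = 33.915 + 0.050 = 33.965 µg/mL·hr

AUC = 34.0 µg/mL·hr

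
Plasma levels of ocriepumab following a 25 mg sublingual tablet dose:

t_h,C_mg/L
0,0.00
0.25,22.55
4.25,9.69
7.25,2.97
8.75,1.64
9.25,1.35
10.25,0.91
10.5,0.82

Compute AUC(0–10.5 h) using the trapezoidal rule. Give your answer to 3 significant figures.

Trapezoidal AUC_0→10.5:
  [0→0.25]: (0.00+22.55)/2 × 0.25 = 2.81875
  [0.25→4.25]: (22.55+9.69)/2 × 4 = 64.48
  [4.25→7.25]: (9.69+2.97)/2 × 3 = 18.99
  [7.25→8.75]: (2.97+1.64)/2 × 1.5 = 3.4575
  [8.75→9.25]: (1.64+1.35)/2 × 0.5 = 0.7475
  [9.25→10.25]: (1.35+0.91)/2 × 1 = 1.13
  [10.25→10.5]: (0.91+0.82)/2 × 0.25 = 0.21625
  Sum = 91.84 mg/L·h

AUC = 91.8 mg/L·h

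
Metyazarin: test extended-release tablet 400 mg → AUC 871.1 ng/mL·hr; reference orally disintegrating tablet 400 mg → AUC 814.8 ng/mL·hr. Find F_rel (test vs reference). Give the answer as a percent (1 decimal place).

F_rel = 106.9%

F_rel = (AUC_test/D_test) / (AUC_ref/D_ref)
      = (871.1/400) / (814.8/400)
      = 2.17775 / 2.037 = 1.0691 = 106.91%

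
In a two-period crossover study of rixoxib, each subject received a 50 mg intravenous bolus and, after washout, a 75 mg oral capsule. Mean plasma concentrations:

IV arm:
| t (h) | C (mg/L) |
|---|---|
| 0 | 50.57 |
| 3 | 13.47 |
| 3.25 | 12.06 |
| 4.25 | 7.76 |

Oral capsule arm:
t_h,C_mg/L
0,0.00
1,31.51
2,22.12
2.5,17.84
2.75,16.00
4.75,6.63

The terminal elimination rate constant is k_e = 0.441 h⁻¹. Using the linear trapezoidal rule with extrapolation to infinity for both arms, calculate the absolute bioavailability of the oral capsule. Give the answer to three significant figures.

Trapezoidal AUC_0→4.25 (IV):
  [0→3]: (50.57+13.47)/2 × 3 = 96.06
  [3→3.25]: (13.47+12.06)/2 × 0.25 = 3.19125
  [3.25→4.25]: (12.06+7.76)/2 × 1 = 9.91
  Sum = 109.16125 mg/L·h
IV tail: 7.76/0.441 = 17.596; AUC_iv,0→∞ = 109.16125 + 17.596 = 126.75725 mg/L·h
Trapezoidal AUC_0→4.75 (oral capsule):
  [0→1]: (0.00+31.51)/2 × 1 = 15.755
  [1→2]: (31.51+22.12)/2 × 1 = 26.815
  [2→2.5]: (22.12+17.84)/2 × 0.5 = 9.99
  [2.5→2.75]: (17.84+16.00)/2 × 0.25 = 4.23
  [2.75→4.75]: (16.00+6.63)/2 × 2 = 22.63
  Sum = 79.42 mg/L·h
oral capsule tail: 6.63/0.441 = 15.034; AUC_ev,0→∞ = 79.42 + 15.034 = 94.454 mg/L·h
F = (AUC_ev/D_ev)/(AUC_iv/D_iv) = (94.454/75)/(126.75725/50) = 1.25939/2.535145 = 0.4968

F = 0.497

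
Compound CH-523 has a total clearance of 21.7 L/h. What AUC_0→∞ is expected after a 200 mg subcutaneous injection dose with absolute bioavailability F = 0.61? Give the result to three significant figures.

AUC = 5.62 mg/L·h

AUC_0→∞ = F × Dose / CL
        = 0.61 × 200 / 21.7 = 5.62212 mg/L·h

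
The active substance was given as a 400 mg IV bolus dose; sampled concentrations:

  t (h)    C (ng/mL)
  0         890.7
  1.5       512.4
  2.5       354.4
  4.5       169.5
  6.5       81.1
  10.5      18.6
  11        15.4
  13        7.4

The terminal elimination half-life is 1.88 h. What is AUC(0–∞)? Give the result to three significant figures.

AUC = 2510 ng/mL·h

Trapezoidal AUC_0→13:
  [0→1.5]: (890.7+512.4)/2 × 1.5 = 1052.325
  [1.5→2.5]: (512.4+354.4)/2 × 1 = 433.4
  [2.5→4.5]: (354.4+169.5)/2 × 2 = 523.9
  [4.5→6.5]: (169.5+81.1)/2 × 2 = 250.6
  [6.5→10.5]: (81.1+18.6)/2 × 4 = 199.4
  [10.5→11]: (18.6+15.4)/2 × 0.5 = 8.5
  [11→13]: (15.4+7.4)/2 × 2 = 22.8
  Sum = 2490.925 ng/mL·h
k_e = ln2 / t½ = 0.693147 / 1.88 = 0.3687 h^-1
Extrapolated tail: C_last / k_e = 7.4 / 0.3687 = 20.071
AUC_0→∞ = 2490.925 + 20.071 = 2510.996 ng/mL·h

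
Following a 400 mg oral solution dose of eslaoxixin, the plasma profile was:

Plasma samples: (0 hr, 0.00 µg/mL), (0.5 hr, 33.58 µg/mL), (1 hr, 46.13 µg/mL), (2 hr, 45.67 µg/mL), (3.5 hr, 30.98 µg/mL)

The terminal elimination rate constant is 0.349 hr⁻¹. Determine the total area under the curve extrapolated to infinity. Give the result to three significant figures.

AUC = 220 µg/mL·hr

Trapezoidal AUC_0→3.5:
  [0→0.5]: (0.00+33.58)/2 × 0.5 = 8.395
  [0.5→1]: (33.58+46.13)/2 × 0.5 = 19.9275
  [1→2]: (46.13+45.67)/2 × 1 = 45.9
  [2→3.5]: (45.67+30.98)/2 × 1.5 = 57.4875
  Sum = 131.71 µg/mL·hr
Extrapolated tail: C_last / k_e = 30.98 / 0.349 = 88.768
AUC_0→∞ = 131.71 + 88.768 = 220.478 µg/mL·hr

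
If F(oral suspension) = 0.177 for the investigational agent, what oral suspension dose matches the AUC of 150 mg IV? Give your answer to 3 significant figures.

D_oral = 847 mg

For equal systemic exposure: F × D_ev = D_iv
D_ev = D_iv / F = 150 / 0.177 = 847.458 mg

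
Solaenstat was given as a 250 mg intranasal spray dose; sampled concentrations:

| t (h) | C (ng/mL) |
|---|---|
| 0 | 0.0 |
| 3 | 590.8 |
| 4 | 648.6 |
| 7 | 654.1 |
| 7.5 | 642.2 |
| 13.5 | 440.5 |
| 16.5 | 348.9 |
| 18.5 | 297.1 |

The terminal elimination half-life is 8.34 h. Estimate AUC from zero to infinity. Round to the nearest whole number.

AUC = 12437 ng/mL·h

Trapezoidal AUC_0→18.5:
  [0→3]: (0.0+590.8)/2 × 3 = 886.2
  [3→4]: (590.8+648.6)/2 × 1 = 619.7
  [4→7]: (648.6+654.1)/2 × 3 = 1954.05
  [7→7.5]: (654.1+642.2)/2 × 0.5 = 324.075
  [7.5→13.5]: (642.2+440.5)/2 × 6 = 3248.1
  [13.5→16.5]: (440.5+348.9)/2 × 3 = 1184.1
  [16.5→18.5]: (348.9+297.1)/2 × 2 = 646.0
  Sum = 8862.225 ng/mL·h
k_e = ln2 / t½ = 0.693147 / 8.34 = 0.0831 h^-1
Extrapolated tail: C_last / k_e = 297.1 / 0.0831 = 3575.211
AUC_0→∞ = 8862.225 + 3575.211 = 12437.436 ng/mL·h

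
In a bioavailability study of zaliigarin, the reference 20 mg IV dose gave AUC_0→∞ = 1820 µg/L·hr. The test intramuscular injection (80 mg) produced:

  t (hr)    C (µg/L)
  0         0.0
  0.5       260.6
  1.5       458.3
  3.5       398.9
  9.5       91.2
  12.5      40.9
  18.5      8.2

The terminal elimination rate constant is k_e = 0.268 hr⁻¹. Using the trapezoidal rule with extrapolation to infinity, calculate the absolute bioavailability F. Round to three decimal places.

F = 0.430

Trapezoidal AUC_0→18.5 (intramuscular injection):
  [0→0.5]: (0.0+260.6)/2 × 0.5 = 65.15
  [0.5→1.5]: (260.6+458.3)/2 × 1 = 359.45
  [1.5→3.5]: (458.3+398.9)/2 × 2 = 857.2
  [3.5→9.5]: (398.9+91.2)/2 × 6 = 1470.3
  [9.5→12.5]: (91.2+40.9)/2 × 3 = 198.15
  [12.5→18.5]: (40.9+8.2)/2 × 6 = 147.3
  Sum = 3097.55 µg/L·hr
Tail: C_last/k_e = 8.2/0.268 = 30.597
AUC_0→∞ (intramuscular injection) = 3097.55 + 30.597 = 3128.147 µg/L·hr
F = (AUC_ev/D_ev)/(AUC_iv/D_iv) = (3128.147/80)/(1820/20) = 39.1018/91 = 0.4297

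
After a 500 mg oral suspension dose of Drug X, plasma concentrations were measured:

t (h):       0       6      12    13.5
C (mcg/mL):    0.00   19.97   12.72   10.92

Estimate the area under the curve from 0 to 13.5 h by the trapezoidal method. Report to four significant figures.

AUC = 175.7 mcg/mL·h

Trapezoidal AUC_0→13.5:
  [0→6]: (0.00+19.97)/2 × 6 = 59.91
  [6→12]: (19.97+12.72)/2 × 6 = 98.07
  [12→13.5]: (12.72+10.92)/2 × 1.5 = 17.73
  Sum = 175.71 mcg/mL·h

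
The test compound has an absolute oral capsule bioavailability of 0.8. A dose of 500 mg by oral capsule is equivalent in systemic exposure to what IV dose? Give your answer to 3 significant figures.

Systemic exposure from an extravascular dose = F × D_ev, so the equivalent IV dose is F × D_ev.
D_iv = F × D_ev = 0.8 × 500 = 400 mg

D_iv = 400 mg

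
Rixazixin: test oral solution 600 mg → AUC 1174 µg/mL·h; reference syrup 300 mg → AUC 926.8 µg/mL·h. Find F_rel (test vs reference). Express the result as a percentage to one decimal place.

F_rel = 63.3%

F_rel = (AUC_test/D_test) / (AUC_ref/D_ref)
      = (1174/600) / (926.8/300)
      = 1.95667 / 3.08933 = 0.6334 = 63.34%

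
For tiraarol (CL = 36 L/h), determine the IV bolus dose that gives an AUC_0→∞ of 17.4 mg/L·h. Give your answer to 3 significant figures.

Dose_iv = CL × AUC_0→∞
     = 36 × 17.4 = 626.4 mg

Dose = 626 mg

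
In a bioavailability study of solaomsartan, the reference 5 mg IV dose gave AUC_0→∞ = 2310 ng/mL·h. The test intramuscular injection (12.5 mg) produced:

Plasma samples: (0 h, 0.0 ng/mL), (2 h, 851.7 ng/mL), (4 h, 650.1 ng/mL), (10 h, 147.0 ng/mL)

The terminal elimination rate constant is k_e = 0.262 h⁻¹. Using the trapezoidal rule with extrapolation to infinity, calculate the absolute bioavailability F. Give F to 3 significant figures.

F = 0.919

Trapezoidal AUC_0→10 (intramuscular injection):
  [0→2]: (0.0+851.7)/2 × 2 = 851.7
  [2→4]: (851.7+650.1)/2 × 2 = 1501.8
  [4→10]: (650.1+147.0)/2 × 6 = 2391.3
  Sum = 4744.8 ng/mL·h
Tail: C_last/k_e = 147.0/0.262 = 561.069
AUC_0→∞ (intramuscular injection) = 4744.8 + 561.069 = 5305.869 ng/mL·h
F = (AUC_ev/D_ev)/(AUC_iv/D_iv) = (5305.869/12.5)/(2310/5) = 424.46952/462 = 0.9188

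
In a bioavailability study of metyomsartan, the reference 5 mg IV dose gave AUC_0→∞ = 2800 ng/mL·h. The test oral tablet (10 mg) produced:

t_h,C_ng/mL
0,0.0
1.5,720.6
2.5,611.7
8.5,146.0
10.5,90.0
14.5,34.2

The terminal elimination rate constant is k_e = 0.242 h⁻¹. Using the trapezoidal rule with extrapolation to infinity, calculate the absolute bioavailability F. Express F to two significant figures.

F = 0.73

Trapezoidal AUC_0→14.5 (oral tablet):
  [0→1.5]: (0.0+720.6)/2 × 1.5 = 540.45
  [1.5→2.5]: (720.6+611.7)/2 × 1 = 666.15
  [2.5→8.5]: (611.7+146.0)/2 × 6 = 2273.1
  [8.5→10.5]: (146.0+90.0)/2 × 2 = 236.0
  [10.5→14.5]: (90.0+34.2)/2 × 4 = 248.4
  Sum = 3964.1 ng/mL·h
Tail: C_last/k_e = 34.2/0.242 = 141.322
AUC_0→∞ (oral tablet) = 3964.1 + 141.322 = 4105.422 ng/mL·h
F = (AUC_ev/D_ev)/(AUC_iv/D_iv) = (4105.422/10)/(2800/5) = 410.5422/560 = 0.7331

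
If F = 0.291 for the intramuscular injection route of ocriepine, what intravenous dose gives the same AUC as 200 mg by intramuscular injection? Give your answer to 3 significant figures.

D_iv = 58.2 mg

Systemic exposure from an extravascular dose = F × D_ev, so the equivalent IV dose is F × D_ev.
D_iv = F × D_ev = 0.291 × 200 = 58.2 mg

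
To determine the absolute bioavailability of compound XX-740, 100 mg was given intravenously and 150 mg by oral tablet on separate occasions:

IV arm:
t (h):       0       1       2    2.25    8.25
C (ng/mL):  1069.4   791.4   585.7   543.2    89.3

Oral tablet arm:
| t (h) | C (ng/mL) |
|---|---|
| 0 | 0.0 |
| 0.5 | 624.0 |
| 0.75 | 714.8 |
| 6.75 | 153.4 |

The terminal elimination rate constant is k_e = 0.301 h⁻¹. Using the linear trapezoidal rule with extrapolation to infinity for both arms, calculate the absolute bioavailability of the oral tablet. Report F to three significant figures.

F = 0.580

Trapezoidal AUC_0→8.25 (IV):
  [0→1]: (1069.4+791.4)/2 × 1 = 930.4
  [1→2]: (791.4+585.7)/2 × 1 = 688.55
  [2→2.25]: (585.7+543.2)/2 × 0.25 = 141.1125
  [2.25→8.25]: (543.2+89.3)/2 × 6 = 1897.5
  Sum = 3657.5625 ng/mL·h
IV tail: 89.3/0.301 = 296.678; AUC_iv,0→∞ = 3657.5625 + 296.678 = 3954.2405 ng/mL·h
Trapezoidal AUC_0→6.75 (oral tablet):
  [0→0.5]: (0.0+624.0)/2 × 0.5 = 156.0
  [0.5→0.75]: (624.0+714.8)/2 × 0.25 = 167.35
  [0.75→6.75]: (714.8+153.4)/2 × 6 = 2604.6
  Sum = 2927.95 ng/mL·h
oral tablet tail: 153.4/0.301 = 509.635; AUC_ev,0→∞ = 2927.95 + 509.635 = 3437.585 ng/mL·h
F = (AUC_ev/D_ev)/(AUC_iv/D_iv) = (3437.585/150)/(3954.2405/100) = 22.9172/39.542405 = 0.5796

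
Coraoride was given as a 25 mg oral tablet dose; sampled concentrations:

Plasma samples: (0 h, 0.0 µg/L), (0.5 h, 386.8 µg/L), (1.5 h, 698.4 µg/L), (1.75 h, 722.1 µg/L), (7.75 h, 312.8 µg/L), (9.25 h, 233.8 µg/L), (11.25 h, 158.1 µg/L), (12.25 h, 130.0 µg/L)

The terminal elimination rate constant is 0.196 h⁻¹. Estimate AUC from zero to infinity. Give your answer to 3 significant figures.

Trapezoidal AUC_0→12.25:
  [0→0.5]: (0.0+386.8)/2 × 0.5 = 96.7
  [0.5→1.5]: (386.8+698.4)/2 × 1 = 542.6
  [1.5→1.75]: (698.4+722.1)/2 × 0.25 = 177.5625
  [1.75→7.75]: (722.1+312.8)/2 × 6 = 3104.7
  [7.75→9.25]: (312.8+233.8)/2 × 1.5 = 409.95
  [9.25→11.25]: (233.8+158.1)/2 × 2 = 391.9
  [11.25→12.25]: (158.1+130.0)/2 × 1 = 144.05
  Sum = 4867.4625 µg/L·h
Extrapolated tail: C_last / k_e = 130.0 / 0.196 = 663.265
AUC_0→∞ = 4867.4625 + 663.265 = 5530.7275 µg/L·h

AUC = 5530 µg/L·h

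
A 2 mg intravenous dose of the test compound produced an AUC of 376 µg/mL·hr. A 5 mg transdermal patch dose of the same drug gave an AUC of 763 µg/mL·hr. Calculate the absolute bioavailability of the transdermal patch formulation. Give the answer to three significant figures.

F = (AUC_ev / D_ev) / (AUC_iv / D_iv)
  = (763/5) / (376/2)
  = 152.6 / 188 = 0.8117

F = 0.812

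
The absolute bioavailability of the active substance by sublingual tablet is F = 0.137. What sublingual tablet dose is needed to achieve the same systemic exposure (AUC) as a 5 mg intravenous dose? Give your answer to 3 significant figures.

For equal systemic exposure: F × D_ev = D_iv
D_ev = D_iv / F = 5 / 0.137 = 36.4964 mg

D_sublingual = 36.5 mg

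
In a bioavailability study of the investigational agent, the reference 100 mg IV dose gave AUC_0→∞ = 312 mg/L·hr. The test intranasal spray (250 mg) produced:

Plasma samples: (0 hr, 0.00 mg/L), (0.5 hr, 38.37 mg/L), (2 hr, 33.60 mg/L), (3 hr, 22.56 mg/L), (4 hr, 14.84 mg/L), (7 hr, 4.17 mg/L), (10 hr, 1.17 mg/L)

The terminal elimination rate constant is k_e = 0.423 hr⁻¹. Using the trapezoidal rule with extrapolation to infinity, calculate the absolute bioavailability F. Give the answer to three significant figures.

F = 0.192

Trapezoidal AUC_0→10 (intranasal spray):
  [0→0.5]: (0.00+38.37)/2 × 0.5 = 9.5925
  [0.5→2]: (38.37+33.60)/2 × 1.5 = 53.9775
  [2→3]: (33.60+22.56)/2 × 1 = 28.08
  [3→4]: (22.56+14.84)/2 × 1 = 18.7
  [4→7]: (14.84+4.17)/2 × 3 = 28.515
  [7→10]: (4.17+1.17)/2 × 3 = 8.01
  Sum = 146.875 mg/L·hr
Tail: C_last/k_e = 1.17/0.423 = 2.766
AUC_0→∞ (intranasal spray) = 146.875 + 2.766 = 149.641 mg/L·hr
F = (AUC_ev/D_ev)/(AUC_iv/D_iv) = (149.641/250)/(312/100) = 0.598564/3.12 = 0.1918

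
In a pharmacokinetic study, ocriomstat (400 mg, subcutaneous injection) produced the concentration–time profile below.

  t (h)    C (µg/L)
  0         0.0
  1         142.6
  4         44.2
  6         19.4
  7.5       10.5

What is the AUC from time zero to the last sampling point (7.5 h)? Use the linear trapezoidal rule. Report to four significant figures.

Trapezoidal AUC_0→7.5:
  [0→1]: (0.0+142.6)/2 × 1 = 71.3
  [1→4]: (142.6+44.2)/2 × 3 = 280.2
  [4→6]: (44.2+19.4)/2 × 2 = 63.6
  [6→7.5]: (19.4+10.5)/2 × 1.5 = 22.425
  Sum = 437.525 µg/L·h

AUC = 437.5 µg/L·h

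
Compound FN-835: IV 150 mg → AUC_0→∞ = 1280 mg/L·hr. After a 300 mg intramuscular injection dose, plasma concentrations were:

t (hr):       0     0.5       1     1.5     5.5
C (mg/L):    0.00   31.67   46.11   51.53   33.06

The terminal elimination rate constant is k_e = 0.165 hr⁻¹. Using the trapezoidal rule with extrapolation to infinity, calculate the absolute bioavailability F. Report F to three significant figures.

F = 0.165

Trapezoidal AUC_0→5.5 (intramuscular injection):
  [0→0.5]: (0.00+31.67)/2 × 0.5 = 7.9175
  [0.5→1]: (31.67+46.11)/2 × 0.5 = 19.445
  [1→1.5]: (46.11+51.53)/2 × 0.5 = 24.41
  [1.5→5.5]: (51.53+33.06)/2 × 4 = 169.18
  Sum = 220.9525 mg/L·hr
Tail: C_last/k_e = 33.06/0.165 = 200.364
AUC_0→∞ (intramuscular injection) = 220.9525 + 200.364 = 421.3165 mg/L·hr
F = (AUC_ev/D_ev)/(AUC_iv/D_iv) = (421.3165/300)/(1280/150) = 1.40439/8.53333 = 0.1646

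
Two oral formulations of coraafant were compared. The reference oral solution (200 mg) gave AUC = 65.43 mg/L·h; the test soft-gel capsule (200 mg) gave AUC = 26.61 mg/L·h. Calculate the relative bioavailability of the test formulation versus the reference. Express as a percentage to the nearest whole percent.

F_rel = 41%

F_rel = (AUC_test/D_test) / (AUC_ref/D_ref)
      = (26.61/200) / (65.43/200)
      = 0.13305 / 0.32715 = 0.4067 = 40.67%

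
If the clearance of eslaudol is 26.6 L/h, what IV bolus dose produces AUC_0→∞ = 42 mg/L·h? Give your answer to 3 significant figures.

Dose = 1120 mg

Dose_iv = CL × AUC_0→∞
     = 26.6 × 42 = 1117.2 mg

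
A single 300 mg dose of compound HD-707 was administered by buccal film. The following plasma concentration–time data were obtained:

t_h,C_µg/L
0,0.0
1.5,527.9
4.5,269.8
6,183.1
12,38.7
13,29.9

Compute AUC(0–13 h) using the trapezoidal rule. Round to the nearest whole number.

AUC = 2632 µg/L·h

Trapezoidal AUC_0→13:
  [0→1.5]: (0.0+527.9)/2 × 1.5 = 395.925
  [1.5→4.5]: (527.9+269.8)/2 × 3 = 1196.55
  [4.5→6]: (269.8+183.1)/2 × 1.5 = 339.675
  [6→12]: (183.1+38.7)/2 × 6 = 665.4
  [12→13]: (38.7+29.9)/2 × 1 = 34.3
  Sum = 2631.85 µg/L·h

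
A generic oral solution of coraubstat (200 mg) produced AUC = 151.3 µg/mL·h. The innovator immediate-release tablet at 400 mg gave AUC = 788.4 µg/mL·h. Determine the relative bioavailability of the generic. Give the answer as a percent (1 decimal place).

F_rel = (AUC_test/D_test) / (AUC_ref/D_ref)
      = (151.3/200) / (788.4/400)
      = 0.7565 / 1.971 = 0.3838 = 38.38%

F_rel = 38.4%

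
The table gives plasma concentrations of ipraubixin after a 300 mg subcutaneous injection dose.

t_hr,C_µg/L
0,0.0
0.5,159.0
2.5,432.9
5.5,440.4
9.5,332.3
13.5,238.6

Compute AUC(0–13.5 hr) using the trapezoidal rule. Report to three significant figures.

AUC = 4630 µg/L·hr

Trapezoidal AUC_0→13.5:
  [0→0.5]: (0.0+159.0)/2 × 0.5 = 39.75
  [0.5→2.5]: (159.0+432.9)/2 × 2 = 591.9
  [2.5→5.5]: (432.9+440.4)/2 × 3 = 1309.95
  [5.5→9.5]: (440.4+332.3)/2 × 4 = 1545.4
  [9.5→13.5]: (332.3+238.6)/2 × 4 = 1141.8
  Sum = 4628.8 µg/L·hr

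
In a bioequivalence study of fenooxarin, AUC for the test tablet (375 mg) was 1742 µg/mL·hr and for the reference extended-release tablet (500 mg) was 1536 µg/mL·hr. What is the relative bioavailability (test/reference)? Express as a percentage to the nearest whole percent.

F_rel = 151%

F_rel = (AUC_test/D_test) / (AUC_ref/D_ref)
      = (1742/375) / (1536/500)
      = 4.64533 / 3.072 = 1.5122 = 151.22%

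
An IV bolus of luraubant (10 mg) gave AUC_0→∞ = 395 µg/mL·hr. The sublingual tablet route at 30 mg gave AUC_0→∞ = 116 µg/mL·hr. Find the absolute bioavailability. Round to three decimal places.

F = (AUC_ev / D_ev) / (AUC_iv / D_iv)
  = (116/30) / (395/10)
  = 3.86667 / 39.5 = 0.0979

F = 0.098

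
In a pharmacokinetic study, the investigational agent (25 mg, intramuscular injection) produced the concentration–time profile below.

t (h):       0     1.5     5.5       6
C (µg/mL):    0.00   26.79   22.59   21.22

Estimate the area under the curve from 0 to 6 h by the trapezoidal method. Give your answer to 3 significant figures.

AUC = 130 µg/mL·h

Trapezoidal AUC_0→6:
  [0→1.5]: (0.00+26.79)/2 × 1.5 = 20.0925
  [1.5→5.5]: (26.79+22.59)/2 × 4 = 98.76
  [5.5→6]: (22.59+21.22)/2 × 0.5 = 10.9525
  Sum = 129.805 µg/mL·h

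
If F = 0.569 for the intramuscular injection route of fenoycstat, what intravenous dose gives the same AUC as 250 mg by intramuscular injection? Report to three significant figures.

Systemic exposure from an extravascular dose = F × D_ev, so the equivalent IV dose is F × D_ev.
D_iv = F × D_ev = 0.569 × 250 = 142.25 mg

D_iv = 142 mg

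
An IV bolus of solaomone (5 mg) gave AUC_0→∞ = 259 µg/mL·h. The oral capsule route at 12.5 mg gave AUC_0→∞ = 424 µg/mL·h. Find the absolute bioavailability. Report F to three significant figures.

F = 0.655

F = (AUC_ev / D_ev) / (AUC_iv / D_iv)
  = (424/12.5) / (259/5)
  = 33.92 / 51.8 = 0.6548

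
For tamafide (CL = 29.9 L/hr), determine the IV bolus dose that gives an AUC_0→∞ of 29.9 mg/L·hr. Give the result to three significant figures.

Dose = 894 mg

Dose_iv = CL × AUC_0→∞
     = 29.9 × 29.9 = 894.01 mg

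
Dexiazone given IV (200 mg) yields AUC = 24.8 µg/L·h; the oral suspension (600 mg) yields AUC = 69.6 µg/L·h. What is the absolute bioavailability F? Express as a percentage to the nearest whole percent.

F = (AUC_ev / D_ev) / (AUC_iv / D_iv)
  = (69.6/600) / (24.8/200)
  = 0.116 / 0.124 = 0.9355
  = 93.55%

F = 94%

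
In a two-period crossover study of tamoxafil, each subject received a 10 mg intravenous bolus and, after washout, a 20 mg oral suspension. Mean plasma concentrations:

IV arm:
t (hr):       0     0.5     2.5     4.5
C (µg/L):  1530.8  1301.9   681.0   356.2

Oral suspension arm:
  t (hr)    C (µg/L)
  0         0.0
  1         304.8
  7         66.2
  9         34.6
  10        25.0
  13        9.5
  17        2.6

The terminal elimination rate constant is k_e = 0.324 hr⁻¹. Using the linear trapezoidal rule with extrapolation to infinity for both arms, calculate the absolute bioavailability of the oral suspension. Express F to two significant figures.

Trapezoidal AUC_0→4.5 (IV):
  [0→0.5]: (1530.8+1301.9)/2 × 0.5 = 708.175
  [0.5→2.5]: (1301.9+681.0)/2 × 2 = 1982.9
  [2.5→4.5]: (681.0+356.2)/2 × 2 = 1037.2
  Sum = 3728.275 µg/L·hr
IV tail: 356.2/0.324 = 1099.383; AUC_iv,0→∞ = 3728.275 + 1099.383 = 4827.658 µg/L·hr
Trapezoidal AUC_0→17 (oral suspension):
  [0→1]: (0.0+304.8)/2 × 1 = 152.4
  [1→7]: (304.8+66.2)/2 × 6 = 1113.0
  [7→9]: (66.2+34.6)/2 × 2 = 100.8
  [9→10]: (34.6+25.0)/2 × 1 = 29.8
  [10→13]: (25.0+9.5)/2 × 3 = 51.75
  [13→17]: (9.5+2.6)/2 × 4 = 24.2
  Sum = 1471.95 µg/L·hr
oral suspension tail: 2.6/0.324 = 8.025; AUC_ev,0→∞ = 1471.95 + 8.025 = 1479.975 µg/L·hr
F = (AUC_ev/D_ev)/(AUC_iv/D_iv) = (1479.975/20)/(4827.658/10) = 73.99875/482.7658 = 0.1533

F = 0.15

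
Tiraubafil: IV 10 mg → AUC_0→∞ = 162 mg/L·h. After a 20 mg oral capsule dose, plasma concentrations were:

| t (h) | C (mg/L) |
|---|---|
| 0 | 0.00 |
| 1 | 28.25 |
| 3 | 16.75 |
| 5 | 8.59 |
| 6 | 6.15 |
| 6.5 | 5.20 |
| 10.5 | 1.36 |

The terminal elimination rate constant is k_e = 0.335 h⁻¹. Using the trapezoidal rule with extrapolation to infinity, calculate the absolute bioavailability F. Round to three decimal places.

F = 0.345

Trapezoidal AUC_0→10.5 (oral capsule):
  [0→1]: (0.00+28.25)/2 × 1 = 14.125
  [1→3]: (28.25+16.75)/2 × 2 = 45.0
  [3→5]: (16.75+8.59)/2 × 2 = 25.34
  [5→6]: (8.59+6.15)/2 × 1 = 7.37
  [6→6.5]: (6.15+5.20)/2 × 0.5 = 2.8375
  [6.5→10.5]: (5.20+1.36)/2 × 4 = 13.12
  Sum = 107.7925 mg/L·h
Tail: C_last/k_e = 1.36/0.335 = 4.060
AUC_0→∞ (oral capsule) = 107.7925 + 4.060 = 111.8525 mg/L·h
F = (AUC_ev/D_ev)/(AUC_iv/D_iv) = (111.8525/20)/(162/10) = 5.592625/16.2 = 0.3452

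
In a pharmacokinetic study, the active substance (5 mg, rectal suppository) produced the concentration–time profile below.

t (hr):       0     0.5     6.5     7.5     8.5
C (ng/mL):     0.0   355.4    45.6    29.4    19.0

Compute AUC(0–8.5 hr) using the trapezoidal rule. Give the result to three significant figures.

AUC = 1350 ng/mL·hr

Trapezoidal AUC_0→8.5:
  [0→0.5]: (0.0+355.4)/2 × 0.5 = 88.85
  [0.5→6.5]: (355.4+45.6)/2 × 6 = 1203.0
  [6.5→7.5]: (45.6+29.4)/2 × 1 = 37.5
  [7.5→8.5]: (29.4+19.0)/2 × 1 = 24.2
  Sum = 1353.55 ng/mL·hr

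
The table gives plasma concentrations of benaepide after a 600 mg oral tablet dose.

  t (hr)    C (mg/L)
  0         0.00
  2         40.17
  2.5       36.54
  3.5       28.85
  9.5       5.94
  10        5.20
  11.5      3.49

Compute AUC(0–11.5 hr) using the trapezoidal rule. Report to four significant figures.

AUC = 205.7 mg/L·hr

Trapezoidal AUC_0→11.5:
  [0→2]: (0.00+40.17)/2 × 2 = 40.17
  [2→2.5]: (40.17+36.54)/2 × 0.5 = 19.1775
  [2.5→3.5]: (36.54+28.85)/2 × 1 = 32.695
  [3.5→9.5]: (28.85+5.94)/2 × 6 = 104.37
  [9.5→10]: (5.94+5.20)/2 × 0.5 = 2.785
  [10→11.5]: (5.20+3.49)/2 × 1.5 = 6.5175
  Sum = 205.715 mg/L·hr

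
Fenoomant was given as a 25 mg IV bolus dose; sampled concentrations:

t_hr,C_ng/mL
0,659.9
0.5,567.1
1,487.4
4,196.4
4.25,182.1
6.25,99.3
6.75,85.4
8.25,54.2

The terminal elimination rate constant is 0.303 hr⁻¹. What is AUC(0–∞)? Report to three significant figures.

Trapezoidal AUC_0→8.25:
  [0→0.5]: (659.9+567.1)/2 × 0.5 = 306.75
  [0.5→1]: (567.1+487.4)/2 × 0.5 = 263.625
  [1→4]: (487.4+196.4)/2 × 3 = 1025.7
  [4→4.25]: (196.4+182.1)/2 × 0.25 = 47.3125
  [4.25→6.25]: (182.1+99.3)/2 × 2 = 281.4
  [6.25→6.75]: (99.3+85.4)/2 × 0.5 = 46.175
  [6.75→8.25]: (85.4+54.2)/2 × 1.5 = 104.7
  Sum = 2075.6625 ng/mL·hr
Extrapolated tail: C_last / k_e = 54.2 / 0.303 = 178.878
AUC_0→∞ = 2075.6625 + 178.878 = 2254.5405 ng/mL·hr

AUC = 2250 ng/mL·hr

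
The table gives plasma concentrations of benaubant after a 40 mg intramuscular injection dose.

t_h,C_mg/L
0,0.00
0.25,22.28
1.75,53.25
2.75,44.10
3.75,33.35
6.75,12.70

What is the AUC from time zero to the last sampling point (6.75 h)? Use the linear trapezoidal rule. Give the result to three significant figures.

AUC = 216 mg/L·h

Trapezoidal AUC_0→6.75:
  [0→0.25]: (0.00+22.28)/2 × 0.25 = 2.785
  [0.25→1.75]: (22.28+53.25)/2 × 1.5 = 56.6475
  [1.75→2.75]: (53.25+44.10)/2 × 1 = 48.675
  [2.75→3.75]: (44.10+33.35)/2 × 1 = 38.725
  [3.75→6.75]: (33.35+12.70)/2 × 3 = 69.075
  Sum = 215.9075 mg/L·h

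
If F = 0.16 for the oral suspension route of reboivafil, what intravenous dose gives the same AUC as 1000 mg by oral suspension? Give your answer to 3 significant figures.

Systemic exposure from an extravascular dose = F × D_ev, so the equivalent IV dose is F × D_ev.
D_iv = F × D_ev = 0.16 × 1000 = 160 mg

D_iv = 160 mg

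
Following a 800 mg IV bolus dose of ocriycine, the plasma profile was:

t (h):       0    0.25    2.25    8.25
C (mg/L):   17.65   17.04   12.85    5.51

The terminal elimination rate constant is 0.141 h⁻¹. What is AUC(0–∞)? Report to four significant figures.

AUC = 128.4 mg/L·h

Trapezoidal AUC_0→8.25:
  [0→0.25]: (17.65+17.04)/2 × 0.25 = 4.33625
  [0.25→2.25]: (17.04+12.85)/2 × 2 = 29.89
  [2.25→8.25]: (12.85+5.51)/2 × 6 = 55.08
  Sum = 89.30625 mg/L·h
Extrapolated tail: C_last / k_e = 5.51 / 0.141 = 39.078
AUC_0→∞ = 89.30625 + 39.078 = 128.38425 mg/L·h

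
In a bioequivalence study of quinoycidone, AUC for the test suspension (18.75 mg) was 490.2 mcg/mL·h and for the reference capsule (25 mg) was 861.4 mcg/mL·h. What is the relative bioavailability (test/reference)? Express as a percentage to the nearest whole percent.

F_rel = 76%

F_rel = (AUC_test/D_test) / (AUC_ref/D_ref)
      = (490.2/18.75) / (861.4/25)
      = 26.144 / 34.456 = 0.7588 = 75.88%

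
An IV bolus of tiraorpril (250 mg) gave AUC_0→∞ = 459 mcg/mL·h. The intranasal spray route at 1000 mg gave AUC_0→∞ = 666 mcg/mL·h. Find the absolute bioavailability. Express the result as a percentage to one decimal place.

F = (AUC_ev / D_ev) / (AUC_iv / D_iv)
  = (666/1000) / (459/250)
  = 0.666 / 1.836 = 0.3627
  = 36.27%

F = 36.3%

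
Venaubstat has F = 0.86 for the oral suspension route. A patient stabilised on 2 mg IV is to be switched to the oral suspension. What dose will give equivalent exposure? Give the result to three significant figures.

D_oral = 2.33 mg

For equal systemic exposure: F × D_ev = D_iv
D_ev = D_iv / F = 2 / 0.86 = 2.32558 mg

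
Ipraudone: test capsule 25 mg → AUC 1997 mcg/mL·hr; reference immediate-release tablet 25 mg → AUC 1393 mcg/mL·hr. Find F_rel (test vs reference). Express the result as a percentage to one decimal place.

F_rel = (AUC_test/D_test) / (AUC_ref/D_ref)
      = (1997/25) / (1393/25)
      = 79.88 / 55.72 = 1.4336 = 143.36%

F_rel = 143.4%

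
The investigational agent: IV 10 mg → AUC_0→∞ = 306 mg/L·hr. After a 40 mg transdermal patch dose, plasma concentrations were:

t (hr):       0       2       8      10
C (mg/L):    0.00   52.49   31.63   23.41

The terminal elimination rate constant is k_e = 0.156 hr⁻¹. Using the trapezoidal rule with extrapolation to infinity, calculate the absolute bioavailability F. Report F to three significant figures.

Trapezoidal AUC_0→10 (transdermal patch):
  [0→2]: (0.00+52.49)/2 × 2 = 52.49
  [2→8]: (52.49+31.63)/2 × 6 = 252.36
  [8→10]: (31.63+23.41)/2 × 2 = 55.04
  Sum = 359.89 mg/L·hr
Tail: C_last/k_e = 23.41/0.156 = 150.064
AUC_0→∞ (transdermal patch) = 359.89 + 150.064 = 509.954 mg/L·hr
F = (AUC_ev/D_ev)/(AUC_iv/D_iv) = (509.954/40)/(306/10) = 12.74885/30.6 = 0.4166

F = 0.417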